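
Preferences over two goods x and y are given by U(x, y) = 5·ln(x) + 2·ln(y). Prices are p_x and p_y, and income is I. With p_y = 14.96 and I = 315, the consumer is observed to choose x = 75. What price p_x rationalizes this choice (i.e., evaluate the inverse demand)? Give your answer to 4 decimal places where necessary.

p_x = 3

Tangency: MRS = (5/2)·y/x = p_x/p_y.
Rearranging, p_y·y = (2/5)·p_x·x. Substituting into the budget gives p_x·x·(1 + (2/5)) = I.
Demand: x*(p_x,p_y,I) = 5/7·I/p_x and y* = 2/7·I/p_y.
Set x* = 75 in the demand function and solve for p_x: p_x = 3.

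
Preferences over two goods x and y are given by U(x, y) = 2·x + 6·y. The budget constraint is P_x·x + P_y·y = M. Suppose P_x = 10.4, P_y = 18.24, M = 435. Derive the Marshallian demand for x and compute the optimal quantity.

Perfect substitutes: compare marginal utility per dollar. 2/P_x vs 6/P_y → 0.1923 vs 0.3289.
y gives more utility per dollar, so spend all income on y: y* = M/P_y, x* = 0.
Numerically: x* = 0, y* = 23.8487.

x* = 0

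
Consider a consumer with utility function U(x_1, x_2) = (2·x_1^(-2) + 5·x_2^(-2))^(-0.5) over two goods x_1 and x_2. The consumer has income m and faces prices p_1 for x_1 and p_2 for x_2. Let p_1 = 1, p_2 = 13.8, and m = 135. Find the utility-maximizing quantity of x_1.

x_1* = 15.3262

MRS = MU_x_1/MU_x_2 = (2/5)·(x_2/x_1)^(3). Set equal to p_1/p_2.
Hence x_2/x_1 = ((5/2)·p_1/p_2)^(1/(3)), i.e. raised to the 1/3 power.
With the ratio pinned down, the budget gives x_1* = m/(p_1 + p_2·(x_2/x_1)) and x_2* = (x_2/x_1)·x_1*.
Numerically x_2/x_1 = 0.565831, so x_1* = 135/(1 + 13.8·0.565831) = 15.3262.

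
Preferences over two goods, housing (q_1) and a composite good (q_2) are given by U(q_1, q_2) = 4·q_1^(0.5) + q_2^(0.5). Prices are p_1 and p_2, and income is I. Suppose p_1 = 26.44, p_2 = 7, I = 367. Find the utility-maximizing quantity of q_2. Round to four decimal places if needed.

MRS = MU_q_1/MU_q_2 = 4·(q_2/q_1)^(0.5). Set equal to p_1/p_2.
Solve for the ratio: q_2/q_1 = [(1/4)·p_1/p_2]^(2).
With the ratio pinned down, the budget gives q_1* = I/(p_1 + p_2·(q_2/q_1)) and q_2* = (q_2/q_1)·q_1*.
Numerically q_2/q_1 = 0.891676, so q_1* = 367/(26.44 + 7·0.891676) = 11.2295 and q_2* = 0.891676·11.2295 = 10.0131.

q_2* = 10.0131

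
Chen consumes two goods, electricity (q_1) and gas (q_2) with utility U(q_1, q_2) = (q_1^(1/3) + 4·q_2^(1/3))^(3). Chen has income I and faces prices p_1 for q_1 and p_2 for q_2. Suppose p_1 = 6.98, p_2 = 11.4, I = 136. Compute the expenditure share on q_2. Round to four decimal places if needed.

share on q_2 = 0.8623

From the CES first-order condition, (1/4)·(q_2/q_1)^(2/3) = p_1/p_2.
Hence q_2/q_1 = (4·p_1/p_2)^(1/(2/3)), i.e. raised to the 1.5 power.
With the ratio pinned down, the budget gives q_1* = I/(p_1 + p_2·(q_2/q_1)) and q_2* = (q_2/q_1)·q_1*.
Numerically q_2/q_1 = 3.832797, so q_1* = 136/(6.98 + 11.4·3.832797) = 2.6838 and q_2* = 3.832797·2.6838 = 10.2866.
Expenditure on q_2: 11.4·10.2866 = 117.2669; share = 0.8623.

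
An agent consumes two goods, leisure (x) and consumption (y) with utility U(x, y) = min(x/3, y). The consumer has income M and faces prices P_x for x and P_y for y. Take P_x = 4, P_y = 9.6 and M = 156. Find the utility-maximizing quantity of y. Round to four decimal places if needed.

y* = 7.2222

With perfect complements, no substitution: consume in ratio x:y = 3:1.
Budget: P_x·x + P_y·(1/3)·x = M, so (3·P_x + P_y)·x = 3·M.
Demand: x*(P_x,P_y,M) = 3·M/(3·P_x + P_y), y* = M/(3·P_x + P_y).
Here 3·4 + 9.6 = 21.6, giving y* = 7.2222.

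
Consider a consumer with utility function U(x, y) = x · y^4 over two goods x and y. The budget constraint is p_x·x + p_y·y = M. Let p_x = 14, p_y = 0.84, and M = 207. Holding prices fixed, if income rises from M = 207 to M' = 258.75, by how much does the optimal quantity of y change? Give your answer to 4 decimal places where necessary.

Demand: x*(p_x,p_y,M) = 0.2·M/p_x and y* = 0.8·M/p_y.
At p_x=14, p_y=0.84, M=207: y* = 0.8·207/0.84 = 197.1429.
At M' = 258.75: y* = 246.4286. Change: 246.4286 − 197.1429 = 49.2857.

Δy* = 49.2857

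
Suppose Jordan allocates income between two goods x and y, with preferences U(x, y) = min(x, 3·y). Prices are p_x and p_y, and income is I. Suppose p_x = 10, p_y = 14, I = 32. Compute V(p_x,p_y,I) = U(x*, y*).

Here 3·10 + 14 = 44, giving x* = 2.1818 and y* = 0.7273.
Utility at the optimum: U(2.1818, 0.7273) = 2.1818.

V = 2.1818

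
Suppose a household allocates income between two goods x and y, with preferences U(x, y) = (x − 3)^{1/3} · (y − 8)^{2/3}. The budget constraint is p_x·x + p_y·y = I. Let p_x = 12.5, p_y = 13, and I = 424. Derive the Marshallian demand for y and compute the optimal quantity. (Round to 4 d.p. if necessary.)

y* = 22.4872

Let x' = x−3, y' = y−8. MRS = (1/2)·y'/x' = p_x/p_y.
After buying the subsistence bundle (3, 8), a share 1/3 of the remaining income goes to x: x* = 3 + 1/3·(I − 3p_x − 8p_y)/p_x.
Discretionary income = 424 − 3·12.5 − 8·13 = 282.5; y* = 8 + 2/3·282.5/13 = 22.4872.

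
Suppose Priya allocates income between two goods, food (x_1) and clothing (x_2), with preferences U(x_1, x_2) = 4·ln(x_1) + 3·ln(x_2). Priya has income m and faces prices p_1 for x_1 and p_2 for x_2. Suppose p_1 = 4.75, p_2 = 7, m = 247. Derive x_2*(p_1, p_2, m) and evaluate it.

x_2* = 15.1224

MU_x_1/MU_x_2 = (4·x_2)/(3·x_1); tangency sets this equal to p_1/p_2.
So 4·p_2·x_2 = 3·p_1·x_1; combined with the budget, a share 4/7 of income goes to x_1.
Demand: x_1*(p_1,p_2,m) = 4/7·m/p_1 and x_2* = 3/7·m/p_2.
At p_1=4.75, p_2=7, m=247: x_2* = 3/7·247/7 = 15.1224.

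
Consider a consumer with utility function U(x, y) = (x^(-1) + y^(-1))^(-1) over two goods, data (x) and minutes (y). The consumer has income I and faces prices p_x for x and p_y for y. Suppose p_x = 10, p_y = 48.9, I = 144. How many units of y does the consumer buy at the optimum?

MU_x ∝ x^(-2), MU_y ∝ y^(-2), so MRS = (y/x)^(2) = p_x/p_y.
Hence y/x = (p_x/p_y)^(1/(2)), i.e. raised to the 0.5 power.
Substitute y = (y/x)·x into the budget: x* = I/(p_x + p_y·(y/x)).
Numerically y/x = 0.452216, so x* = 144/(10 + 48.9·0.452216) = 4.4841 and y* = 0.452216·4.4841 = 2.0278.

y* = 2.0278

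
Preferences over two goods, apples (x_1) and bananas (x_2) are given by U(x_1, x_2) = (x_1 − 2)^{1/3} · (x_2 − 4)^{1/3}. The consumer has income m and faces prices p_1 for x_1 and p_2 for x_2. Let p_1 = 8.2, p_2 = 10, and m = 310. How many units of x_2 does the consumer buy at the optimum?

MRS = (x_2−4)/(x_1−2). Tangency with p_1/p_2 gives x_2−4 = (p_1/p_2)·(x_1−2).
After buying the subsistence bundle (2, 4), a share 0.5 of the remaining income goes to x_1: x_1* = 2 + 0.5·(m − 2p_1 − 4p_2)/p_1.
Discretionary income = 310 − 2·8.2 − 4·10 = 253.6; x_2* = 4 + 0.5·253.6/10 = 16.68.

x_2* = 16.68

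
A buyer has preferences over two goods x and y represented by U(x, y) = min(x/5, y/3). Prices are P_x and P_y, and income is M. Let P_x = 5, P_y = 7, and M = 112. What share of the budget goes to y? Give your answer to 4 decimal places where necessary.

Here 5·5 + 3·7 = 46, giving x* = 12.1739 and y* = 7.3043.
Expenditure on y: 7·7.3043 = 51.1304; share = 0.4565.

share on y = 0.4565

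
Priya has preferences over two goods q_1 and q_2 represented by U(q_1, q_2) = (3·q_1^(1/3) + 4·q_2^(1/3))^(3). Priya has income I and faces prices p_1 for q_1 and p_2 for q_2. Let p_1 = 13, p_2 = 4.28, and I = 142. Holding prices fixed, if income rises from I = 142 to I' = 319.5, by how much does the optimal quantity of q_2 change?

From the CES first-order condition, (3/4)·(q_2/q_1)^(2/3) = p_1/p_2.
Solve for the ratio: q_2/q_1 = [(4/3)·p_1/p_2]^(1.5).
Substitute q_2 = (q_2/q_1)·q_1 into the budget: q_1* = I/(p_1 + p_2·(q_2/q_1)).
Numerically q_2/q_1 = 8.149998, so q_1* = 142/(13 + 4.28·8.149998) = 2.9656 and q_2* = 8.149998·2.9656 = 24.1698.
At I' = 319.5: q_2* = 54.3821. Change: 54.3821 − 24.1698 = 30.2123.

Δq_2* = 30.2123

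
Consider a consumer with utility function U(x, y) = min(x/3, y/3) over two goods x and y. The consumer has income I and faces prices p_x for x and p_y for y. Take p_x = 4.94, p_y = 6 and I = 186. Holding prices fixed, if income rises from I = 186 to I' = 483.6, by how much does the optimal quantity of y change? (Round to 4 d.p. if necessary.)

With perfect complements, no substitution: consume in ratio x:y = 3:3.
Budget: p_x·x + p_y·x = I, so (3·p_x + 3·p_y)·x = 3·I.
Demand: x*(p_x,p_y,I) = 3·I/(3·p_x + 3·p_y), y* = 3·I/(3·p_x + 3·p_y).
Here 3·4.94 + 3·6 = 32.82, giving y* = 17.0018.
At I' = 483.6: y* = 44.2048. Change: 44.2048 − 17.0018 = 27.2029.

Δy* = 27.2029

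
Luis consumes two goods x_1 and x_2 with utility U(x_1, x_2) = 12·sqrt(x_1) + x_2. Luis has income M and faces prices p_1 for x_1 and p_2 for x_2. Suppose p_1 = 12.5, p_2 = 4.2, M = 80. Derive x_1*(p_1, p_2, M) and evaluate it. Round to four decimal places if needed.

x_1* = 4.0643

Set MRS = p_1/p_2: 6·x_1^(−1/2) = p_1/p_2.
Solve: √x_1 = 6·p_2/p_1, so x_1*(p_1,p_2) = (6·p_2/p_1)², and x_2* = (M − p_1·x_1*)/p_2.
Plugging in: x_1* = (6·4.2/12.5)² = 4.0643.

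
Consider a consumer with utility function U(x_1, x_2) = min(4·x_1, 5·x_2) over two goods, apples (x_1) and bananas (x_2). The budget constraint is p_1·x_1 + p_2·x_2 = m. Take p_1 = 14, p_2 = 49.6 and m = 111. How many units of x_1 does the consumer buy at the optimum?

With perfect complements, no substitution: consume in ratio x_1:x_2 = 5:4.
Budget: p_1·x_1 + p_2·(4/5)·x_1 = m, so (5·p_1 + 4·p_2)·x_1 = 5·m.
Demand: x_1*(p_1,p_2,m) = 5·m/(5·p_1 + 4·p_2), x_2* = 4·m/(5·p_1 + 4·p_2).
Here 5·14 + 4·49.6 = 268.4, giving x_1* = 2.0678.

x_1* = 2.0678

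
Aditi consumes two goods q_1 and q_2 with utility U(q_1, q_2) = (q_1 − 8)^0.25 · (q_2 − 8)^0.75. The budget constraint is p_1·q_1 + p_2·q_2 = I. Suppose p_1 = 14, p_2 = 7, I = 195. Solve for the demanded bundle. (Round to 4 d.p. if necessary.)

q_1* = 8.4821, q_2* = 10.8929

This is Cobb-Douglas in (q_1−8, q_2−8): tangency gives 0.25·p_2·(q_2−8) = 0.75·p_1·(q_1−8).
Substituting into the budget: q_1* = 8 + 0.25·(I − 8·p_1 − 8·p_2)/p_1, and q_2* = 8 + 0.75·(…)/p_2.
Discretionary income = 195 − 8·14 − 8·7 = 27; q_1* = 8 + 0.25·27/14 = 8.4821; q_2* = 8 + 0.75·27/7 = 10.8929.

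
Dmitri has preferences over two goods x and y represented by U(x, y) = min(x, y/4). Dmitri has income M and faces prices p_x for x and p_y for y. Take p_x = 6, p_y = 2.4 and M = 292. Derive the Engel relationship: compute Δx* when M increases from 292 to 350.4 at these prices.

Δx* = 3.7436

With perfect complements, no substitution: consume in ratio x:y = 1:4.
Budget: p_x·x + p_y·4·x = M, so (p_x + 4·p_y)·x = M.
Demand: x*(p_x,p_y,M) = M/(p_x + 4·p_y), y* = 4·M/(p_x + 4·p_y).
Here 6 + 4·2.4 = 15.6, giving x* = 18.7179.
At M' = 350.4: x* = 22.4615. Change: 22.4615 − 18.7179 = 3.7436.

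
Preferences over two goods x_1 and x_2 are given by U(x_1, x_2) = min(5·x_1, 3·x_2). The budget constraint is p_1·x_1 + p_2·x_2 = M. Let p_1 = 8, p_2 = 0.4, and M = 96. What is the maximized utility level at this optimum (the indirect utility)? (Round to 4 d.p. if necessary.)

With perfect complements, no substitution: consume in ratio x_1:x_2 = 3:5.
Budget: p_1·x_1 + p_2·(5/3)·x_1 = M, so (3·p_1 + 5·p_2)·x_1 = 3·M.
Demand: x_1*(p_1,p_2,M) = 3·M/(3·p_1 + 5·p_2), x_2* = 5·M/(3·p_1 + 5·p_2).
Here 3·8 + 5·0.4 = 26, giving x_1* = 11.0769 and x_2* = 18.4615.
Utility at the optimum: U(11.0769, 18.4615) = 55.3846.

V = 55.3846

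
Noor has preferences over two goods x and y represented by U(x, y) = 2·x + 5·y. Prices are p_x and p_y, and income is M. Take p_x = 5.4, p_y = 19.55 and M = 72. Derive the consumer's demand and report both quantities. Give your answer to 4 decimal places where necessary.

x* = 13.3333, y* = 0

Numerically: x* = 13.3333, y* = 0.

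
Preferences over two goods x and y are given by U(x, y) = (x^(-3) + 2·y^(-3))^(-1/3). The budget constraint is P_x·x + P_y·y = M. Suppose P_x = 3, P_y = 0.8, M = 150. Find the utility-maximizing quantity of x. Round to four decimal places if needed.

MU_x ∝ x^(-4), MU_y ∝ 2·y^(-4), so MRS = (1/2)·(y/x)^(4) = P_x/P_y.
Solve for the ratio: y/x = [2·P_x/P_y]^(0.25).
With the ratio pinned down, the budget gives x* = M/(P_x + P_y·(y/x)) and y* = (y/x)·x*.
Numerically y/x = 1.654875, so x* = 150/(3 + 0.8·1.654875) = 34.6909.

x* = 34.6909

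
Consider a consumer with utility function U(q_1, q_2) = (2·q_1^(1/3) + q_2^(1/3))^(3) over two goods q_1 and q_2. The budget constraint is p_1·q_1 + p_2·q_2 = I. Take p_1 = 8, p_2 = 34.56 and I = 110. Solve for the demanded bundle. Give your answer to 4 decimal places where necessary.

MRS = MU_q_1/MU_q_2 = 2·(q_2/q_1)^(2/3). Set equal to p_1/p_2.
Hence q_2/q_1 = ((1/2)·p_1/p_2)^(1/(2/3)), i.e. raised to the 1.5 power.
Substitute q_2 = (q_2/q_1)·q_1 into the budget: q_1* = I/(p_1 + p_2·(q_2/q_1)).
Numerically q_2/q_1 = 0.039376, so q_1* = 110/(8 + 34.56·0.039376) = 11.7511 and q_2* = 0.039376·11.7511 = 0.4627.

q_1* = 11.7511, q_2* = 0.4627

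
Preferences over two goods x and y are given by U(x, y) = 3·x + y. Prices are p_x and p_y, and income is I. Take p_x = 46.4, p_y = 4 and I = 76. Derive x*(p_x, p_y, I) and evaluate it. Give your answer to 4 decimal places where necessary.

x* = 0

y gives more utility per dollar, so spend all income on y: y* = I/p_y, x* = 0.
Numerically: x* = 0, y* = 19.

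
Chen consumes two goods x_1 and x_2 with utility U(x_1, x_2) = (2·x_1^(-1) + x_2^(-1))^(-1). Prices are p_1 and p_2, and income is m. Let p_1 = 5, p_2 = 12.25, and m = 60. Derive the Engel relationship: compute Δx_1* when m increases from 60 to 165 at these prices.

MU_x_1 ∝ 2·x_1^(-2), MU_x_2 ∝ x_2^(-2), so MRS = 2·(x_2/x_1)^(2) = p_1/p_2.
Hence x_2/x_1 = ((1/2)·p_1/p_2)^(1/(2)), i.e. raised to the 0.5 power.
Substitute x_2 = (x_2/x_1)·x_1 into the budget: x_1* = m/(p_1 + p_2·(x_2/x_1)).
Numerically x_2/x_1 = 0.451754, so x_1* = 60/(5 + 12.25·0.451754) = 5.6958.
At m' = 165: x_1* = 15.6636. Change: 15.6636 − 5.6958 = 9.9677.

Δx_1* = 9.9677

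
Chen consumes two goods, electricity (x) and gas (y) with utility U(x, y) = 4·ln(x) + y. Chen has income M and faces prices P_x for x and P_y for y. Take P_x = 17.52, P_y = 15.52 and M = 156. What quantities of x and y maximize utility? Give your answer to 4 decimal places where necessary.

MU_x = 4/x, MU_y = 1. Tangency: 4/x = P_x/P_y.
So x*(P_x,P_y) = 4·P_y/P_x, independent of income; and y* = (M − 4·P_y)/P_y.
At the given prices: x* = 4·15.52/17.52 = 3.5434, and y* = 6.0515.

x* = 3.5434, y* = 6.0515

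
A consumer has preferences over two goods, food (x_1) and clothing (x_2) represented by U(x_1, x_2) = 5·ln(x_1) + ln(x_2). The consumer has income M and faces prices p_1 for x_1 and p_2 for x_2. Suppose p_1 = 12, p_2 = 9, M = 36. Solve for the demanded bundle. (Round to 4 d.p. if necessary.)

x_1* = 2.5, x_2* = 0.6667

MU_x_1/MU_x_2 = (5·x_2)/(x_1); tangency sets this equal to p_1/p_2.
Rearranging, p_2·x_2 = (1/5)·p_1·x_1. Substituting into the budget gives p_1·x_1·(1 + (1/5)) = M.
Demand: x_1*(p_1,p_2,M) = 5/6·M/p_1 and x_2* = 1/6·M/p_2.
At p_1=12, p_2=9, M=36: x_1* = 5/6·36/12 = 2.5, x_2* = 0.6667.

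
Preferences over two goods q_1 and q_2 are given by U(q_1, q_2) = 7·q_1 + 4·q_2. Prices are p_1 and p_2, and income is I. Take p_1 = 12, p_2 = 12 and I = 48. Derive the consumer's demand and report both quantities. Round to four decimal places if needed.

q_1* = 4, q_2* = 0

Perfect substitutes: compare marginal utility per dollar. 7/p_1 vs 4/p_2 → 0.5833 vs 0.3333.
q_1 gives more utility per dollar, so spend all income on q_1: q_1* = I/p_1, q_2* = 0.
Numerically: q_1* = 4, q_2* = 0.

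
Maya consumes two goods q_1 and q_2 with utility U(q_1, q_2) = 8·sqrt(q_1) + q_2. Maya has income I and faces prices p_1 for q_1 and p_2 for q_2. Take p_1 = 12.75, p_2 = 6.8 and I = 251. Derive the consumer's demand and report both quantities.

Plugging in: q_1* = (4·6.8/12.75)² = 4.5511, q_2* = 28.3784.

q_1* = 4.5511, q_2* = 28.3784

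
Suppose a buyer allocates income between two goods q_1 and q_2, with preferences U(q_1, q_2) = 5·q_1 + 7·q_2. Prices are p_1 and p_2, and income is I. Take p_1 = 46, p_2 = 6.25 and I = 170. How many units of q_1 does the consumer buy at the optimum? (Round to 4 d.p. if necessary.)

q_1* = 0

Linear utility — the consumer picks whichever good has higher MU/price: 5/46 = 0.1087 vs 7/6.25 = 1.12.
q_2 gives more utility per dollar, so spend all income on q_2: q_2* = I/p_2, q_1* = 0.
Numerically: q_1* = 0, q_2* = 27.2.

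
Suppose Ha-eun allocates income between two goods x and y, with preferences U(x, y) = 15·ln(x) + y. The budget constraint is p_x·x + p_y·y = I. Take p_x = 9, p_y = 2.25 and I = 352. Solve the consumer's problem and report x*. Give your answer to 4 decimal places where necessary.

Set MRS = p_x/p_y: (15/x)/1 = p_x/p_y.
So x*(p_x,p_y) = 15·p_y/p_x, independent of income; and y* = (I − 15·p_y)/p_y.
At the given prices: x* = 15·2.25/9 = 3.75.

x* = 3.75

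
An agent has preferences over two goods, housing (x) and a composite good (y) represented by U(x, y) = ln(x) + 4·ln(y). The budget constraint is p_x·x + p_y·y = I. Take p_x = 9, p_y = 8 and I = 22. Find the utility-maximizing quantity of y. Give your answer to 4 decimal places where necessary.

Tangency: MRS = (1/4)·y/x = p_x/p_y.
Rearranging, p_y·y = 4·p_x·x. Substituting into the budget gives p_x·x·(1 + 4) = I.
Demand: x*(p_x,p_y,I) = 0.2·I/p_x and y* = 0.8·I/p_y.
At p_x=9, p_y=8, I=22: y* = 0.8·22/8 = 2.2.

y* = 2.2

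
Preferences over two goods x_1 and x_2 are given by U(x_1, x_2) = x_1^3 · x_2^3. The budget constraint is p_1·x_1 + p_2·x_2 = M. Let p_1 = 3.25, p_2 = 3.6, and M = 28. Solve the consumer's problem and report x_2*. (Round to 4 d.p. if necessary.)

The MRS is x_2/x_1. Set MRS = p_1/p_2.
Rearranging, p_2·x_2 = p_1·x_1. Substituting into the budget gives p_1·x_1·(1 + 1) = M.
Demand: x_1*(p_1,p_2,M) = 0.5·M/p_1 and x_2* = 0.5·M/p_2.
At p_1=3.25, p_2=3.6, M=28: x_2* = 0.5·28/3.6 = 3.8889.

x_2* = 3.8889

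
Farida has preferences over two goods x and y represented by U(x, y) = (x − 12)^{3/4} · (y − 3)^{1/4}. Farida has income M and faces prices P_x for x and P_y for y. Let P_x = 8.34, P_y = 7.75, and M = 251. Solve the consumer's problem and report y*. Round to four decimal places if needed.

y* = 7.1184

Discretionary income = 251 − 12·8.34 − 3·7.75 = 127.67; y* = 3 + 0.25·127.67/7.75 = 7.1184.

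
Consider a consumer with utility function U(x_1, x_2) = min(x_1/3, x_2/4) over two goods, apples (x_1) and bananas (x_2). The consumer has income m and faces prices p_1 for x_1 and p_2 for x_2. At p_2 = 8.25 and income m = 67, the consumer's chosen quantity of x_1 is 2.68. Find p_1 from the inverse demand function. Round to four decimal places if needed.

With perfect complements, no substitution: consume in ratio x_1:x_2 = 3:4.
Budget: p_1·x_1 + p_2·(4/3)·x_1 = m, so (3·p_1 + 4·p_2)·x_1 = 3·m.
Demand: x_1*(p_1,p_2,m) = 3·m/(3·p_1 + 4·p_2), x_2* = 4·m/(3·p_1 + 4·p_2).
Set x_1* = 2.68 in the demand function and solve for p_1: p_1 = 14.

p_1 = 14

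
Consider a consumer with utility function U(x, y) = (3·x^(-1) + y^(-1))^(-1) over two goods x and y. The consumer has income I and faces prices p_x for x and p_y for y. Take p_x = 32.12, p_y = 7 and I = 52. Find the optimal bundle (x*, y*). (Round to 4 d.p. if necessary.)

x* = 1.2752, y* = 1.5771

Numerically y/x = 1.236739, so x* = 52/(32.12 + 7·1.236739) = 1.2752 and y* = 1.236739·1.2752 = 1.5771.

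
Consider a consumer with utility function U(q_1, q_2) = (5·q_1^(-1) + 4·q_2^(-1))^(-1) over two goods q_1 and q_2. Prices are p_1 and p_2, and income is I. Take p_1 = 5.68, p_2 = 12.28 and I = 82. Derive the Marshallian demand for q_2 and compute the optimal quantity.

q_2* = 3.7932

MRS = MU_q_1/MU_q_2 = (5/4)·(q_2/q_1)^(2). Set equal to p_1/p_2.
Solve for the ratio: q_2/q_1 = [(4/5)·p_1/p_2]^(0.5).
With the ratio pinned down, the budget gives q_1* = I/(p_1 + p_2·(q_2/q_1)) and q_2* = (q_2/q_1)·q_1*.
Numerically q_2/q_1 = 0.608303, so q_1* = 82/(5.68 + 12.28·0.608303) = 6.2358 and q_2* = 0.608303·6.2358 = 3.7932.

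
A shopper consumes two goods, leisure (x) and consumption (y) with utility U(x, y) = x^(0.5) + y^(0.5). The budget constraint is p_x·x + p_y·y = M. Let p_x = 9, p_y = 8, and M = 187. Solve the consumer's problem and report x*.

x* = 9.7778

MU_x ∝ x^(-0.5), MU_y ∝ y^(-0.5), so MRS = (y/x)^(0.5) = p_x/p_y.
Hence y/x = (p_x/p_y)^(1/(0.5)), i.e. raised to the 2 power.
With the ratio pinned down, the budget gives x* = M/(p_x + p_y·(y/x)) and y* = (y/x)·x*.
Numerically y/x = 1.265625, so x* = 187/(9 + 8·1.265625) = 9.7778.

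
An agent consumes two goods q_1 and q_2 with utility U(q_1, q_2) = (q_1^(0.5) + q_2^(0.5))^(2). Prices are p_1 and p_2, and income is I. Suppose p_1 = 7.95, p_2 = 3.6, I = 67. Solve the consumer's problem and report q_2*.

q_2* = 12.8102

MRS = MU_q_1/MU_q_2 = (q_2/q_1)^(0.5). Set equal to p_1/p_2.
Hence q_2/q_1 = (p_1/p_2)^(1/(0.5)), i.e. raised to the 2 power.
Substitute q_2 = (q_2/q_1)·q_1 into the budget: q_1* = I/(p_1 + p_2·(q_2/q_1)).
Numerically q_2/q_1 = 4.876736, so q_1* = 67/(7.95 + 3.6·4.876736) = 2.6268 and q_2* = 4.876736·2.6268 = 12.8102.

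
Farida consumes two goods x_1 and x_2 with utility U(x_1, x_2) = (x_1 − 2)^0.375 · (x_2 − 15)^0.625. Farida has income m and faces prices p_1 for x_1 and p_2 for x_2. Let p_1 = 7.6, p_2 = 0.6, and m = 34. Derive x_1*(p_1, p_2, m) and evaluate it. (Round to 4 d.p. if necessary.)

MRS = (3/5)·(x_2−15)/(x_1−2). Tangency with p_1/p_2 gives x_2−15 = (5/3)·(p_1/p_2)·(x_1−2).
After buying the subsistence bundle (2, 15), a share 0.375 of the remaining income goes to x_1: x_1* = 2 + 0.375·(m − 2p_1 − 15p_2)/p_1.
Discretionary income = 34 − 2·7.6 − 15·0.6 = 9.8; x_1* = 2 + 0.375·9.8/7.6 = 2.4836.

x_1* = 2.4836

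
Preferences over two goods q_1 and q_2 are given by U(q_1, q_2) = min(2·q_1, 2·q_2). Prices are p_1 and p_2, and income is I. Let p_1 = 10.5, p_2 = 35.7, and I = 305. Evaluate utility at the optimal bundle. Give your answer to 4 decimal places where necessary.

V = 13.2035

With perfect complements, no substitution: consume in ratio q_1:q_2 = 2:2.
Budget: p_1·q_1 + p_2·q_1 = I, so (2·p_1 + 2·p_2)·q_1 = 2·I.
Demand: q_1*(p_1,p_2,I) = 2·I/(2·p_1 + 2·p_2), q_2* = 2·I/(2·p_1 + 2·p_2).
Here 2·10.5 + 2·35.7 = 92.4, giving q_1* = 6.6017 and q_2* = 6.6017.
Utility at the optimum: U(6.6017, 6.6017) = 13.2035.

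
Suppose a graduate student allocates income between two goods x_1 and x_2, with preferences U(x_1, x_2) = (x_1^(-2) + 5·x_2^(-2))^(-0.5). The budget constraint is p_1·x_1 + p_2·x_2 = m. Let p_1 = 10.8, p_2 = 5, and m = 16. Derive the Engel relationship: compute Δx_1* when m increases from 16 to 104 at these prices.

MU_x_1 ∝ x_1^(-3), MU_x_2 ∝ 5·x_2^(-3), so MRS = (1/5)·(x_2/x_1)^(3) = p_1/p_2.
Solve for the ratio: x_2/x_1 = [5·p_1/p_2]^(1/3).
Substitute x_2 = (x_2/x_1)·x_1 into the budget: x_1* = m/(p_1 + p_2·(x_2/x_1)).
Numerically x_2/x_1 = 2.210419, so x_1* = 16/(10.8 + 5·2.210419) = 0.7322.
At m' = 104: x_1* = 4.7593. Change: 4.7593 − 0.7322 = 4.0271.

Δx_1* = 4.0271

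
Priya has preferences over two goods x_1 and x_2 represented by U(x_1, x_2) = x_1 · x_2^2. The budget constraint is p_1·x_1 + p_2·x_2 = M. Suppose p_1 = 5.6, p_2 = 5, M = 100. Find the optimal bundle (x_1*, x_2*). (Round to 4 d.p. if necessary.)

The MRS is (1/2)·x_2/x_1. Set MRS = p_1/p_2.
Rearranging, p_2·x_2 = 2·p_1·x_1. Substituting into the budget gives p_1·x_1·(1 + 2) = M.
Demand: x_1*(p_1,p_2,M) = 1/3·M/p_1 and x_2* = 2/3·M/p_2.
At p_1=5.6, p_2=5, M=100: x_1* = 1/3·100/5.6 = 5.9524, x_2* = 13.3333.

x_1* = 5.9524, x_2* = 13.3333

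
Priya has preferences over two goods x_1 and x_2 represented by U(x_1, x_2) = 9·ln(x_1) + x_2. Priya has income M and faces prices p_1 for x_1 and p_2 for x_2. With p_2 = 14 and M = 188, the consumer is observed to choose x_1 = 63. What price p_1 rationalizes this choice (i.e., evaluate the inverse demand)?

p_1 = 2

MU_x_1 = 9/x_1, MU_x_2 = 1. Tangency: 9/x_1 = p_1/p_2.
So x_1*(p_1,p_2) = 9·p_2/p_1, independent of income; and x_2* = (M − 9·p_2)/p_2.
Set x_1* = 63 in the demand function and solve for p_1: p_1 = 2.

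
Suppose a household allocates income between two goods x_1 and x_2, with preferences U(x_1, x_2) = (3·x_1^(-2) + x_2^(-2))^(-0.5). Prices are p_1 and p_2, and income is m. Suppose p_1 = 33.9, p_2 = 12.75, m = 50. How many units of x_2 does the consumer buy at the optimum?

x_2* = 1.0408

MU_x_1 ∝ 3·x_1^(-3), MU_x_2 ∝ x_2^(-3), so MRS = 3·(x_2/x_1)^(3) = p_1/p_2.
Hence x_2/x_1 = ((1/3)·p_1/p_2)^(1/(3)), i.e. raised to the 1/3 power.
Substitute x_2 = (x_2/x_1)·x_1 into the budget: x_1* = m/(p_1 + p_2·(x_2/x_1)).
Numerically x_2/x_1 = 0.960556, so x_1* = 50/(33.9 + 12.75·0.960556) = 1.0835 and x_2* = 0.960556·1.0835 = 1.0408.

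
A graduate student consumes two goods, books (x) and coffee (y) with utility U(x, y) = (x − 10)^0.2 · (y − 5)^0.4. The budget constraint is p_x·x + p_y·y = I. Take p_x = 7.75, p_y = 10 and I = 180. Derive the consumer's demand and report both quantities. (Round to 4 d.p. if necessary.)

x* = 12.2581, y* = 8.5

Let x' = x−10, y' = y−5. MRS = (1/2)·y'/x' = p_x/p_y.
Substituting into the budget: x* = 10 + 1/3·(I − 10·p_x − 5·p_y)/p_x, and y* = 5 + 2/3·(…)/p_y.
Discretionary income = 180 − 10·7.75 − 5·10 = 52.5; x* = 10 + 1/3·52.5/7.75 = 12.2581; y* = 5 + 2/3·52.5/10 = 8.5.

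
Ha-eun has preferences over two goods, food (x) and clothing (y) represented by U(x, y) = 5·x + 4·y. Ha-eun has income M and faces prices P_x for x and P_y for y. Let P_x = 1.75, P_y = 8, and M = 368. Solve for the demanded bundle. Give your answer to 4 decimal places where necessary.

x* = 210.2857, y* = 0

x gives more utility per dollar, so spend all income on x: x* = M/P_x, y* = 0.
Numerically: x* = 210.2857, y* = 0.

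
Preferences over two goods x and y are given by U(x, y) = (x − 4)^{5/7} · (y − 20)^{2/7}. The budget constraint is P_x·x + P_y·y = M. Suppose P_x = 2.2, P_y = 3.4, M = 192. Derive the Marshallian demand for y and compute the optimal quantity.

Substituting into the budget: x* = 4 + 5/7·(M − 4·P_x − 20·P_y)/P_x, and y* = 20 + 2/7·(…)/P_y.
Discretionary income = 192 − 4·2.2 − 20·3.4 = 115.2; y* = 20 + 2/7·115.2/3.4 = 29.6807.

y* = 29.6807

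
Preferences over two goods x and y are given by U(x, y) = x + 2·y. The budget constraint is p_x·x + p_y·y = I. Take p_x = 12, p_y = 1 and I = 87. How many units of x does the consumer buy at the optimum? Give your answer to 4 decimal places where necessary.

x* = 0

Perfect substitutes: compare marginal utility per dollar. 1/p_x vs 2/p_y → 0.0833 vs 2.
y gives more utility per dollar, so spend all income on y: y* = I/p_y, x* = 0.
Numerically: x* = 0, y* = 87.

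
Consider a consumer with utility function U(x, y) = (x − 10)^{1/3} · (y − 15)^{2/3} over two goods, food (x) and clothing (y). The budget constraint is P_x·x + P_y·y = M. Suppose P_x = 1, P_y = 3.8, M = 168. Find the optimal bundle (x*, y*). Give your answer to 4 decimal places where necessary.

Let x' = x−10, y' = y−15. MRS = (1/2)·y'/x' = P_x/P_y.
Substituting into the budget: x* = 10 + 1/3·(M − 10·P_x − 15·P_y)/P_x, and y* = 15 + 2/3·(…)/P_y.
Discretionary income = 168 − 10·1 − 15·3.8 = 101; x* = 10 + 1/3·101/1 = 43.6667; y* = 15 + 2/3·101/3.8 = 32.7193.

x* = 43.6667, y* = 32.7193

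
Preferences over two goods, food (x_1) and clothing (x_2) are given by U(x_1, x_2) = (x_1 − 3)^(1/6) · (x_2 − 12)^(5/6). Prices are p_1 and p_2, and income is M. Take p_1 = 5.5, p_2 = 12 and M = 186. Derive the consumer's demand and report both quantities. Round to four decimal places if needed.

x_1* = 3.7727, x_2* = 13.7708

MRS = (1/5)·(x_2−12)/(x_1−3). Tangency with p_1/p_2 gives x_2−12 = 5·(p_1/p_2)·(x_1−3).
Substituting into the budget: x_1* = 3 + 1/6·(M − 3·p_1 − 12·p_2)/p_1, and x_2* = 12 + 5/6·(…)/p_2.
Discretionary income = 186 − 3·5.5 − 12·12 = 25.5; x_1* = 3 + 1/6·25.5/5.5 = 3.7727; x_2* = 12 + 5/6·25.5/12 = 13.7708.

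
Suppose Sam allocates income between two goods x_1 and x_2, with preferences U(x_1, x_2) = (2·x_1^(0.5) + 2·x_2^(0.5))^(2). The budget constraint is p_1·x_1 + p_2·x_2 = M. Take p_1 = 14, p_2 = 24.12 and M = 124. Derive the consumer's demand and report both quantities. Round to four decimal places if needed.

x_1* = 5.6043, x_2* = 1.8881

From the CES first-order condition, (x_2/x_1)^(0.5) = p_1/p_2.
Solve for the ratio: x_2/x_1 = [p_1/p_2]^(2).
Substitute x_2 = (x_2/x_1)·x_1 into the budget: x_1* = M/(p_1 + p_2·(x_2/x_1)).
Numerically x_2/x_1 = 0.3369, so x_1* = 124/(14 + 24.12·0.3369) = 5.6043 and x_2* = 0.3369·5.6043 = 1.8881.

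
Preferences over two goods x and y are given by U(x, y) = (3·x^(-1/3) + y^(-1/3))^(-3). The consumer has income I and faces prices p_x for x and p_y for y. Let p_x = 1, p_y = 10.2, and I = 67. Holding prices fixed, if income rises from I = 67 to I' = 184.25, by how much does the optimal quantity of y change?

Δy* = 5.0516

MRS = MU_x/MU_y = 3·(y/x)^(4/3). Set equal to p_x/p_y.
Hence y/x = ((1/3)·p_x/p_y)^(1/(4/3)), i.e. raised to the 0.75 power.
Substitute y = (y/x)·x into the budget: x* = I/(p_x + p_y·(y/x)).
Numerically y/x = 0.076862, so x* = 67/(1 + 10.2·0.076862) = 37.5563 and y* = 0.076862·37.5563 = 2.8866.
At I' = 184.25: y* = 7.9382. Change: 7.9382 − 2.8866 = 5.0516.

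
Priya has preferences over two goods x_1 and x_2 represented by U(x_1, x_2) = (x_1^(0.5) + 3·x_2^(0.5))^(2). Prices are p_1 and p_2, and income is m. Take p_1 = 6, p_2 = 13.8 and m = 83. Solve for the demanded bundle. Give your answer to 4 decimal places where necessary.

x_1* = 2.8156, x_2* = 4.7903

From the CES first-order condition, (1/3)·(x_2/x_1)^(0.5) = p_1/p_2.
Solve for the ratio: x_2/x_1 = [3·p_1/p_2]^(2).
Substitute x_2 = (x_2/x_1)·x_1 into the budget: x_1* = m/(p_1 + p_2·(x_2/x_1)).
Numerically x_2/x_1 = 1.701323, so x_1* = 83/(6 + 13.8·1.701323) = 2.8156 and x_2* = 1.701323·2.8156 = 4.7903.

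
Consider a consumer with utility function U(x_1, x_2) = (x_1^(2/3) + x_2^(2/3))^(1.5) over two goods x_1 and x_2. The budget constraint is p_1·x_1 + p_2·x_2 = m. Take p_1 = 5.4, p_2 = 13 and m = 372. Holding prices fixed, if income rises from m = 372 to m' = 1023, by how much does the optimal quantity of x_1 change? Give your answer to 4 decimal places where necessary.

MU_x_1 ∝ x_1^(-1/3), MU_x_2 ∝ x_2^(-1/3), so MRS = (x_2/x_1)^(1/3) = p_1/p_2.
Solve for the ratio: x_2/x_1 = [p_1/p_2]^(3).
With the ratio pinned down, the budget gives x_1* = m/(p_1 + p_2·(x_2/x_1)) and x_2* = (x_2/x_1)·x_1*.
Numerically x_2/x_1 = 0.071672, so x_1* = 372/(5.4 + 13·0.071672) = 58.7516.
At m' = 1023: x_1* = 161.567. Change: 161.567 − 58.7516 = 102.8153.

Δx_1* = 102.8153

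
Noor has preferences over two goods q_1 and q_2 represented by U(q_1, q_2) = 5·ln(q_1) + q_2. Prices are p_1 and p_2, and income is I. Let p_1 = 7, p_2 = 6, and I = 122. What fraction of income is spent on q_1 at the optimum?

share on q_1 = 0.2459

Set MRS = p_1/p_2: (5/q_1)/1 = p_1/p_2.
So q_1*(p_1,p_2) = 5·p_2/p_1, independent of income; and q_2* = (I − 5·p_2)/p_2.
At the given prices: q_1* = 5·6/7 = 4.2857, and q_2* = 15.3333.
Expenditure on q_1: 7·4.2857 = 30; share = 0.2459.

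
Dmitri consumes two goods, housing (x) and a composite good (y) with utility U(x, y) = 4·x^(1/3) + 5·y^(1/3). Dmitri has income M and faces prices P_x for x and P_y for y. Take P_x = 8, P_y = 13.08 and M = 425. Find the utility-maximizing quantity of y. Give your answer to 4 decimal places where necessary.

y* = 16.9678

MRS = MU_x/MU_y = (4/5)·(y/x)^(2/3). Set equal to P_x/P_y.
Hence y/x = ((5/4)·P_x/P_y)^(1/(2/3)), i.e. raised to the 1.5 power.
With the ratio pinned down, the budget gives x* = M/(P_x + P_y·(y/x)) and y* = (y/x)·x*.
Numerically y/x = 0.66848, so x* = 425/(8 + 13.08·0.66848) = 25.3827 and y* = 0.66848·25.3827 = 16.9678.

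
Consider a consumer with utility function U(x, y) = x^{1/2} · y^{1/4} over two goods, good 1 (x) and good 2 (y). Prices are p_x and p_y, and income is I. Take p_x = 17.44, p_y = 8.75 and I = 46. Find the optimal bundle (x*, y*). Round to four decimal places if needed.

x* = 1.7584, y* = 1.7524

The MRS is 2·y/x. Set MRS = p_x/p_y.
Rearranging, p_y·y = (1/2)·p_x·x. Substituting into the budget gives p_x·x·(1 + (1/2)) = I.
Demand: x*(p_x,p_y,I) = 2/3·I/p_x and y* = 1/3·I/p_y.
At p_x=17.44, p_y=8.75, I=46: x* = 2/3·46/17.44 = 1.7584, y* = 1.7524.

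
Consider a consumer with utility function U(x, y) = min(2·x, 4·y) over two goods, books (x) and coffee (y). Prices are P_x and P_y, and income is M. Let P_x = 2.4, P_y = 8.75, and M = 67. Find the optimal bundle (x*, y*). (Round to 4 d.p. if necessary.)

Leontief preferences: the optimum is at the kink where x/4 = y/2, i.e. y = (1/2)·x.
Budget: P_x·x + P_y·(1/2)·x = M, so (4·P_x + 2·P_y)·x = 4·M.
Demand: x*(P_x,P_y,M) = 4·M/(4·P_x + 2·P_y), y* = 2·M/(4·P_x + 2·P_y).
Here 4·2.4 + 2·8.75 = 27.1, giving x* = 9.8893 and y* = 4.9446.

x* = 9.8893, y* = 4.9446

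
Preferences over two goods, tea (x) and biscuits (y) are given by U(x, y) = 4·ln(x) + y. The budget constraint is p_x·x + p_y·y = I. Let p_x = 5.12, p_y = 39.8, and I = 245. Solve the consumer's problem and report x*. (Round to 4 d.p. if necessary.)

x* = 31.0938

MU_x = 4/x, MU_y = 1. Tangency: 4/x = p_x/p_y.
So x*(p_x,p_y) = 4·p_y/p_x, independent of income; and y* = (I − 4·p_y)/p_y.
At the given prices: x* = 4·39.8/5.12 = 31.0938.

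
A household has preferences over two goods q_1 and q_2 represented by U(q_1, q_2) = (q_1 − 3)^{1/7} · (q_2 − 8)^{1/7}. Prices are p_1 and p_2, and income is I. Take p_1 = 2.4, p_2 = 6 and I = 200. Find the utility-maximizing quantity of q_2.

q_2* = 20.0667

Let q_1' = q_1−3, q_2' = q_2−8. MRS = q_2'/q_1' = p_1/p_2.
After buying the subsistence bundle (3, 8), a share 0.5 of the remaining income goes to q_1: q_1* = 3 + 0.5·(I − 3p_1 − 8p_2)/p_1.
Discretionary income = 200 − 3·2.4 − 8·6 = 144.8; q_2* = 8 + 0.5·144.8/6 = 20.0667.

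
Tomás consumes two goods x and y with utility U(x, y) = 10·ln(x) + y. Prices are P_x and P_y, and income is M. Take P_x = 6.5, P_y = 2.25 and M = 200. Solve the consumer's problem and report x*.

So x*(P_x,P_y) = 10·P_y/P_x, independent of income; and y* = (M − 10·P_y)/P_y.
At the given prices: x* = 10·2.25/6.5 = 3.4615.

x* = 3.4615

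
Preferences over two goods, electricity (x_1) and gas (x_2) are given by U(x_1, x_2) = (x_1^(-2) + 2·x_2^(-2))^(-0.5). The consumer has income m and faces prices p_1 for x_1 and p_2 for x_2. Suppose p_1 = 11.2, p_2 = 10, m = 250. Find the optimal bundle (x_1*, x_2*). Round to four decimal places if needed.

From the CES first-order condition, (1/2)·(x_2/x_1)^(3) = p_1/p_2.
Solve for the ratio: x_2/x_1 = [2·p_1/p_2]^(1/3).
Substitute x_2 = (x_2/x_1)·x_1 into the budget: x_1* = m/(p_1 + p_2·(x_2/x_1)).
Numerically x_2/x_1 = 1.308427, so x_1* = 250/(11.2 + 10·1.308427) = 10.2947 and x_2* = 1.308427·10.2947 = 13.4699.

x_1* = 10.2947, x_2* = 13.4699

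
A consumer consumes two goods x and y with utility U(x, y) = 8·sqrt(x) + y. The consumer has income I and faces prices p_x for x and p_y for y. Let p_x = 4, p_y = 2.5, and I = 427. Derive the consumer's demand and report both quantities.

x* = 6.25, y* = 160.8

Solve: √x = 4·p_y/p_x, so x*(p_x,p_y) = (4·p_y/p_x)², and y* = (I − p_x·x*)/p_y.
Plugging in: x* = (4·2.5/4)² = 6.25, y* = 160.8.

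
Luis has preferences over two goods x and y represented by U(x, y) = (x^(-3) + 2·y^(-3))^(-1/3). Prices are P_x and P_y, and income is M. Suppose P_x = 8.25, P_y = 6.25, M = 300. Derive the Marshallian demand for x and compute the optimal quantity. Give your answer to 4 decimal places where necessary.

x* = 18.4994

From the CES first-order condition, (1/2)·(y/x)^(4) = P_x/P_y.
Hence y/x = (2·P_x/P_y)^(1/(4)), i.e. raised to the 0.25 power.
Substitute y = (y/x)·x into the budget: x* = M/(P_x + P_y·(y/x)).
Numerically y/x = 1.274679, so x* = 300/(8.25 + 6.25·1.274679) = 18.4994.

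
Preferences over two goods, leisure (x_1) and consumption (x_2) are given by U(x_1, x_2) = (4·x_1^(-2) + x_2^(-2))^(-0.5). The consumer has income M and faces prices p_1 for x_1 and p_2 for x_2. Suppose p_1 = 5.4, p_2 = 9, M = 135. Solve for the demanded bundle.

x_1* = 13.2587, x_2* = 7.0448

MU_x_1 ∝ 4·x_1^(-3), MU_x_2 ∝ x_2^(-3), so MRS = 4·(x_2/x_1)^(3) = p_1/p_2.
Solve for the ratio: x_2/x_1 = [(1/4)·p_1/p_2]^(1/3).
With the ratio pinned down, the budget gives x_1* = M/(p_1 + p_2·(x_2/x_1)) and x_2* = (x_2/x_1)·x_1*.
Numerically x_2/x_1 = 0.531329, so x_1* = 135/(5.4 + 9·0.531329) = 13.2587 and x_2* = 0.531329·13.2587 = 7.0448.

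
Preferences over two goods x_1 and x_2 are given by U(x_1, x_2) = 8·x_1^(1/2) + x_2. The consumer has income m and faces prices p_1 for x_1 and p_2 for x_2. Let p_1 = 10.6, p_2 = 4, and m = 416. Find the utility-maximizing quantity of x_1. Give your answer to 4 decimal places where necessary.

x_1* = 2.2784

MU_x_1 = 4/√x_1, MU_x_2 = 1. Tangency: 4/√x_1 = p_1/p_2.
Thus x_1* = (4·p_2/p_1)² — independent of m — with the rest of income spent on x_2.
Plugging in: x_1* = (4·4/10.6)² = 2.2784.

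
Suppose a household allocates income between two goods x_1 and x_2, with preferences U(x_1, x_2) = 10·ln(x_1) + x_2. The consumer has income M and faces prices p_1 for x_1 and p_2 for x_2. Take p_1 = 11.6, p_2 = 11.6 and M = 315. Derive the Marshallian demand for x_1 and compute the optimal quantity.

x_1* = 10

MU_x_1 = 10/x_1, MU_x_2 = 1. Tangency: 10/x_1 = p_1/p_2.
So x_1*(p_1,p_2) = 10·p_2/p_1, independent of income; and x_2* = (M − 10·p_2)/p_2.
At the given prices: x_1* = 10·11.6/11.6 = 10.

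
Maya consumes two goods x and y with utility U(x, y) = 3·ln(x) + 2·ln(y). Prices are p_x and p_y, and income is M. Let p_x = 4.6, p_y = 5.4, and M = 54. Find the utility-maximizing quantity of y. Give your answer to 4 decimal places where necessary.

Tangency: MRS = (3/2)·y/x = p_x/p_y.
Rearranging, p_y·y = (2/3)·p_x·x. Substituting into the budget gives p_x·x·(1 + (2/3)) = M.
Demand: x*(p_x,p_y,M) = 0.6·M/p_x and y* = 0.4·M/p_y.
At p_x=4.6, p_y=5.4, M=54: y* = 0.4·54/5.4 = 4.

y* = 4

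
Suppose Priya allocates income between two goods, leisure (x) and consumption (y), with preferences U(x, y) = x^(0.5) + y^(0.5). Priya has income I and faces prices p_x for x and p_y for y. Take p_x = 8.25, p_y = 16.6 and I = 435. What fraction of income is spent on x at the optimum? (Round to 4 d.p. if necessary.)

MRS = MU_x/MU_y = (y/x)^(0.5). Set equal to p_x/p_y.
Hence y/x = (p_x/p_y)^(1/(0.5)), i.e. raised to the 2 power.
With the ratio pinned down, the budget gives x* = I/(p_x + p_y·(y/x)) and y* = (y/x)·x*.
Numerically y/x = 0.246997, so x* = 435/(8.25 + 16.6·0.246997) = 35.2222 and y* = 0.246997·35.2222 = 8.6998.
Expenditure on x: 8.25·35.2222 = 290.5835; share = 0.668.

share on x = 0.668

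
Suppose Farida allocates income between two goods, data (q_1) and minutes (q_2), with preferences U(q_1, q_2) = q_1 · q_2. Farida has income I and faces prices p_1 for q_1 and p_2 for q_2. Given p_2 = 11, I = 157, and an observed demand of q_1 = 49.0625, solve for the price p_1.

p_1 = 1.6

The MRS is q_2/q_1. Set MRS = p_1/p_2.
Rearranging, p_2·q_2 = p_1·q_1. Substituting into the budget gives p_1·q_1·(1 + 1) = I.
Demand: q_1*(p_1,p_2,I) = 0.5·I/p_1 and q_2* = 0.5·I/p_2.
Set q_1* = 49.0625 in the demand function and solve for p_1: p_1 = 1.6.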